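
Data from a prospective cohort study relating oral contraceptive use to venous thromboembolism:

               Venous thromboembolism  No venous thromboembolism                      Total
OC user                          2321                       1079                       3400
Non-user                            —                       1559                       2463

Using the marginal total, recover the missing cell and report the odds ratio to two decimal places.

3.71

The missing cell is in the unexposed row: 2463 − 1559 = 904.
So a = 2321, b = 1079, c = 904, d = 1559.
OR = (a·d)/(b·c) = (2321 × 1559) / (1079 × 904) = 3618439 / 975416 = 3.70964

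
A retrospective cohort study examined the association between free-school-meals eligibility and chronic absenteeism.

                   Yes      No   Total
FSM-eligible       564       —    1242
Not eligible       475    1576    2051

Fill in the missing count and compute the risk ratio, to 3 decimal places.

The missing cell is in the exposed row: 1242 − 564 = 678.
So a = 564, b = 678, c = 475, d = 1576.
RR = [a/(a+b)] / [c/(c+d)] = (564/1242) / (475/2051) = 0.45411/0.23159 = 1.96078

1.961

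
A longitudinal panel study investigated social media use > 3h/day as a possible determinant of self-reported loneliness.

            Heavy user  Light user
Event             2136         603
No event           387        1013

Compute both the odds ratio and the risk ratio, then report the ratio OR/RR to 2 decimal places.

Reading the table with exposure as columns: a = 2136 (Heavy user, case), b = 387 (Heavy user, non-case), c = 603 (Light user, case), d = 1013.
OR = (2136·1013)/(387·603) = 2163768/233361 = 9.27219
Risk in exposed = 2136/2523 = 0.84661; risk in unexposed = 603/1616 = 0.37314; RR = 2.26886
OR/RR = 9.27219 / 2.26886 = 4.08672
The outcome is not rare, so the OR lies further from 1 than the RR.

4.09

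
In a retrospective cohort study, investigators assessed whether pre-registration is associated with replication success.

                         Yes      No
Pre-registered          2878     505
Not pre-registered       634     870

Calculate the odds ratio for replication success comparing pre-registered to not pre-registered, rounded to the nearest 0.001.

7.820

Cells: a = 2878, b = 505, c = 634, d = 870.
OR = (a·d)/(b·c) = (2878 × 870) / (505 × 634) = 2503860 / 320170 = 7.82041
The odds of replication success are about 7.82 times as high in the pre-registered group.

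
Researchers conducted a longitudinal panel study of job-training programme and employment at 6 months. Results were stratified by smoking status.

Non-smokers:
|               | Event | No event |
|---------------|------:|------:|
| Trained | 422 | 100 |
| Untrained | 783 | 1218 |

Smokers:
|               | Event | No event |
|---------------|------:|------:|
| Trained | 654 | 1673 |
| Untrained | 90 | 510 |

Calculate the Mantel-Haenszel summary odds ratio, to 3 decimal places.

3.852

OR_MH = Σ(aᵢdᵢ/nᵢ) / Σ(bᵢcᵢ/nᵢ), where nᵢ is the stratum total.
Stratum 1 (Non-smokers): n = 2523; a·d/n = 422·1218/2523 = 203.7241; b·c/n = 100·783/2523 = 31.0345
Stratum 2 (Smokers): n = 2927; a·d/n = 654·510/2927 = 113.9529; b·c/n = 1673·90/2927 = 51.4417
OR_MH = (203.7241 + 113.9529) / (31.0345 + 51.4417) = 317.6770 / 82.4762 = 3.85174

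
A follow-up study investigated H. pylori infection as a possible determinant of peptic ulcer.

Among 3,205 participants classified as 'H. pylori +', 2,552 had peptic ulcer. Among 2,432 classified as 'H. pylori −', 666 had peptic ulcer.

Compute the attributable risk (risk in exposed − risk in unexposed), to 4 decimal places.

0.5224

From the description: a = 2552, b = 653, c = 666, d = 1766.
Risk in exposed = 2552/3205 = 0.796256; risk in unexposed = 666/2432 = 0.273849.
Risk difference = 0.796256 − 0.273849 = 0.522407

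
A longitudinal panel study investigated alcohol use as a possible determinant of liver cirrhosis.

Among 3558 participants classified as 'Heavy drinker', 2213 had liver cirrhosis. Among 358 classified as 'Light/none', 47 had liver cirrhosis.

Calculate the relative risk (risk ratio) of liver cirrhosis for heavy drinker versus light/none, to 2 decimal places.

4.74

From the description: a = 2213, b = 1345, c = 47, d = 311.
Risk in exposed = 2213/3558 = 0.62198; risk in unexposed = 47/358 = 0.13128.
RR = 0.62198 / 0.13128 = 4.73762
The risk among the exposed is 4.74 times that among the unexposed.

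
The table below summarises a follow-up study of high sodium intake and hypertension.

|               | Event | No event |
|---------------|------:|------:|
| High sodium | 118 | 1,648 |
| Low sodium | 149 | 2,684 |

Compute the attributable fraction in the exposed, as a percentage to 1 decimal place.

21.3

Cells: a = 118, b = 1648, c = 149, d = 2684.
Risk in exposed = 118/1766 = 0.06682; risk in unexposed = 149/2833 = 0.05259.
RR = 0.06682/0.05259 = 1.27043
AR% = (RR − 1)/RR × 100 = (1.27043 − 1)/1.27043 × 100 = 21.2867%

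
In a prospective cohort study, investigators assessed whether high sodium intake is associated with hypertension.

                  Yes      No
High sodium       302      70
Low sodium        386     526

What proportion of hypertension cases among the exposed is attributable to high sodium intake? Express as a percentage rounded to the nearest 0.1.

Cells: a = 302, b = 70, c = 386, d = 526.
Risk in exposed = 302/372 = 0.81183; risk in unexposed = 386/912 = 0.42325.
RR = 0.81183/0.42325 = 1.91810
AR% = (RR − 1)/RR × 100 = (1.91810 − 1)/1.91810 × 100 = 47.8651%

47.9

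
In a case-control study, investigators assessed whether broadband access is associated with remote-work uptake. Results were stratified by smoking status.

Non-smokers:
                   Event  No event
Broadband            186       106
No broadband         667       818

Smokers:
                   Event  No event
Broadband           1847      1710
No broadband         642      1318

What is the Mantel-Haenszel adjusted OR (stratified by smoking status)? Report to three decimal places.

2.207

OR_MH = Σ(aᵢdᵢ/nᵢ) / Σ(bᵢcᵢ/nᵢ), where nᵢ is the stratum total.
Stratum 1 (Non-smokers): n = 1777; a·d/n = 186·818/1777 = 85.6207; b·c/n = 106·667/1777 = 39.7873
Stratum 2 (Smokers): n = 5517; a·d/n = 1847·1318/5517 = 441.2445; b·c/n = 1710·642/5517 = 198.9886
OR_MH = (85.6207 + 441.2445) / (39.7873 + 198.9886) = 526.8652 / 238.7759 = 2.20653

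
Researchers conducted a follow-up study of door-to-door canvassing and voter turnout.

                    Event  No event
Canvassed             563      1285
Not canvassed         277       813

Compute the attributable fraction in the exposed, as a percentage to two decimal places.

16.58

Cells: a = 563, b = 1285, c = 277, d = 813.
Risk in exposed = 563/1848 = 0.30465; risk in unexposed = 277/1090 = 0.25413.
RR = 0.30465/0.25413 = 1.19882
AR% = (RR − 1)/RR × 100 = (1.19882 − 1)/1.19882 × 100 = 16.5845%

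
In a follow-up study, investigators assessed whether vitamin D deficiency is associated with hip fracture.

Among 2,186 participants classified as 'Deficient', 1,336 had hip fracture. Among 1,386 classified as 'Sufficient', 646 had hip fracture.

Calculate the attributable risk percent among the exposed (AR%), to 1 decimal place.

23.7

From the description: a = 1336, b = 850, c = 646, d = 740.
Risk in exposed = 1336/2186 = 0.61116; risk in unexposed = 646/1386 = 0.46609.
RR = 0.61116/0.46609 = 1.31125
AR% = (RR − 1)/RR × 100 = (1.31125 − 1)/1.31125 × 100 = 23.7372%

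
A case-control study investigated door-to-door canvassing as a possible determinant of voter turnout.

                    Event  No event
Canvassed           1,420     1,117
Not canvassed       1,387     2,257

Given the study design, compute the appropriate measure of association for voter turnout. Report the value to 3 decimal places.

2.069

Cells: a = 1420, b = 1117, c = 1387, d = 2257.
This is a case-control study: participants were sampled on outcome status, so risks in the source population cannot be estimated directly — relative risk is not valid here. The odds ratio is the appropriate measure.
OR = (a·d)/(b·c) = (1420 × 2257) / (1117 × 1387) = 3204940 / 1549279 = 2.06867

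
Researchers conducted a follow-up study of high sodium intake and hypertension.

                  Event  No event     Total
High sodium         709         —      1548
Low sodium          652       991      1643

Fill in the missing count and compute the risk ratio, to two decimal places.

The missing cell is in the exposed row: 1548 − 709 = 839.
So a = 709, b = 839, c = 652, d = 991.
RR = [a/(a+b)] / [c/(c+d)] = (709/1548) / (652/1643) = 0.45801/0.39684 = 1.15416

1.15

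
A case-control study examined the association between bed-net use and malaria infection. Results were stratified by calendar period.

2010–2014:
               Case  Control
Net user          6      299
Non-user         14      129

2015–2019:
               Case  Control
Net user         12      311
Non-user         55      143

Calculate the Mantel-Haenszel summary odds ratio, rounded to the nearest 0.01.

0.12

OR_MH = Σ(aᵢdᵢ/nᵢ) / Σ(bᵢcᵢ/nᵢ), where nᵢ is the stratum total.
Stratum 1 (2010–2014): n = 448; a·d/n = 6·129/448 = 1.7277; b·c/n = 299·14/448 = 9.3438
Stratum 2 (2015–2019): n = 521; a·d/n = 12·143/521 = 3.2937; b·c/n = 311·55/521 = 32.8311
OR_MH = (1.7277 + 3.2937) / (9.3438 + 32.8311) = 5.0213 / 42.1748 = 0.11906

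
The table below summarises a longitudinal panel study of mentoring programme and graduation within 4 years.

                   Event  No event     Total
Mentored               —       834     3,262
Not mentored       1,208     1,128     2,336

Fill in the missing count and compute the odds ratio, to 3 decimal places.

The missing cell is in the exposed row: 3262 − 834 = 2428.
So a = 2428, b = 834, c = 1208, d = 1128.
OR = (a·d)/(b·c) = (2428 × 1128) / (834 × 1208) = 2738784 / 1007472 = 2.71847

2.718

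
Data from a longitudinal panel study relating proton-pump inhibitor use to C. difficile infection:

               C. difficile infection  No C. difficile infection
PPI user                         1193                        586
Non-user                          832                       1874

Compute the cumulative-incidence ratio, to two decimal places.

2.18

Cells: a = 1193, b = 586, c = 832, d = 1874.
Risk in exposed = 1193/1779 = 0.67060; risk in unexposed = 832/2706 = 0.30746.
RR = 0.67060 / 0.30746 = 2.18107
The risk among the exposed is 2.18 times that among the unexposed.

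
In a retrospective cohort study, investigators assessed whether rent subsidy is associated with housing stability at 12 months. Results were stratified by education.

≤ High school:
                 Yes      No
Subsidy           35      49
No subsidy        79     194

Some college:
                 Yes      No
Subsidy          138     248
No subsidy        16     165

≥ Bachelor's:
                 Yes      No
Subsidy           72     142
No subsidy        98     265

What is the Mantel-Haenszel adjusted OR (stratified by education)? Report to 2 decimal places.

OR_MH = Σ(aᵢdᵢ/nᵢ) / Σ(bᵢcᵢ/nᵢ), where nᵢ is the stratum total.
Stratum 1 (≤ High school): n = 357; a·d/n = 35·194/357 = 19.0196; b·c/n = 49·79/357 = 10.8431
Stratum 2 (Some college): n = 567; a·d/n = 138·165/567 = 40.1587; b·c/n = 248·16/567 = 6.9982
Stratum 3 (≥ Bachelor's): n = 577; a·d/n = 72·265/577 = 33.0676; b·c/n = 142·98/577 = 24.1179
OR_MH = (19.0196 + 40.1587 + 33.0676) / (10.8431 + 6.9982 + 24.1179) = 92.2459 / 41.9592 = 2.19847

2.20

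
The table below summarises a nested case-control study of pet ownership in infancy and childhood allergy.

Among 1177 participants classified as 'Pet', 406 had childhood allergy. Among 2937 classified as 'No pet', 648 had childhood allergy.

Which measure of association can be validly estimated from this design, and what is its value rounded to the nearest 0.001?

From the description: a = 406, b = 771, c = 648, d = 2289.
This is a nested case-control study: participants were sampled on outcome status, so risks in the source population cannot be estimated directly — relative risk is not valid here. The odds ratio is the appropriate measure.
OR = (a·d)/(b·c) = (406 × 2289) / (771 × 648) = 929334 / 499608 = 1.86013

1.860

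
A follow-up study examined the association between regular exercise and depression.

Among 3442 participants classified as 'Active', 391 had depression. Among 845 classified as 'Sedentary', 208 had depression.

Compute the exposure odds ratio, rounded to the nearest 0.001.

0.392

From the description: a = 391, b = 3051, c = 208, d = 637.
OR = (a·d)/(b·c) = (391 × 637) / (3051 × 208) = 249067 / 634608 = 0.39247
Exposure is associated with lower odds of depression (OR = 0.39 < 1).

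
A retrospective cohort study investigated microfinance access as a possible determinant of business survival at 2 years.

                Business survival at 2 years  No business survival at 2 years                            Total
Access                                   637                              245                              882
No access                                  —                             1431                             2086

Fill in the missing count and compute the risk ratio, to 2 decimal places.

The missing cell is in the unexposed row: 2086 − 1431 = 655.
So a = 637, b = 245, c = 655, d = 1431.
RR = [a/(a+b)] / [c/(c+d)] = (637/882) / (655/2086) = 0.72222/0.31400 = 2.30008

2.30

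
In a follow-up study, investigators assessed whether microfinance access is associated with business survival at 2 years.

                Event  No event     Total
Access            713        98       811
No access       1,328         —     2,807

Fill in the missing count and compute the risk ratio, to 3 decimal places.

1.858

The missing cell is in the unexposed row: 2807 − 1328 = 1479.
So a = 713, b = 98, c = 1328, d = 1479.
RR = [a/(a+b)] / [c/(c+d)] = (713/811) / (1328/2807) = 0.87916/0.47310 = 1.85829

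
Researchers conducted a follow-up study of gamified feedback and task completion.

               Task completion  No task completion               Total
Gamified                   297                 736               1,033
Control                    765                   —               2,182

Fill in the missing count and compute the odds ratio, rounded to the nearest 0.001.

0.747

The missing cell is in the unexposed row: 2182 − 765 = 1417.
So a = 297, b = 736, c = 765, d = 1417.
OR = (a·d)/(b·c) = (297 × 1417) / (736 × 765) = 420849 / 563040 = 0.74746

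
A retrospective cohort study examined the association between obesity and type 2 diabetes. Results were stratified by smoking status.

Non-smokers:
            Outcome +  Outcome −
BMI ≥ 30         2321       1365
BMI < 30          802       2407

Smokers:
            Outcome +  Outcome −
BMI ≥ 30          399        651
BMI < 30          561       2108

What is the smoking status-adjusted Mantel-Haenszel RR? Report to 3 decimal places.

RR_MH = Σ(aᵢ·n₀ᵢ/nᵢ) / Σ(cᵢ·n₁ᵢ/nᵢ), with n₁ᵢ = aᵢ+bᵢ (exposed), n₀ᵢ = cᵢ+dᵢ (unexposed), nᵢ = n₁ᵢ+n₀ᵢ.
Stratum 1 (Non-smokers): n₁ = 3686, n₀ = 3209, n = 6895; a·n₀/n = 2321·3209/6895 = 1080.2160; c·n₁/n = 802·3686/6895 = 428.7414
Stratum 2 (Smokers): n₁ = 1050, n₀ = 2669, n = 3719; a·n₀/n = 399·2669/3719 = 286.3487; c·n₁/n = 561·1050/3719 = 158.3894
RR_MH = (1080.2160 + 286.3487) / (428.7414 + 158.3894) = 1366.5647 / 587.1308 = 2.32753

2.328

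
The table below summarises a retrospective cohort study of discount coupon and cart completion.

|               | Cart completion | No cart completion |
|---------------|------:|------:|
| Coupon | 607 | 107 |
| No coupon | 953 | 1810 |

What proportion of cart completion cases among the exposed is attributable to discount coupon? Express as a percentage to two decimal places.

Cells: a = 607, b = 107, c = 953, d = 1810.
Risk in exposed = 607/714 = 0.85014; risk in unexposed = 953/2763 = 0.34491.
RR = 0.85014/0.34491 = 2.46478
AR% = (RR − 1)/RR × 100 = (2.46478 − 1)/2.46478 × 100 = 59.4285%

59.43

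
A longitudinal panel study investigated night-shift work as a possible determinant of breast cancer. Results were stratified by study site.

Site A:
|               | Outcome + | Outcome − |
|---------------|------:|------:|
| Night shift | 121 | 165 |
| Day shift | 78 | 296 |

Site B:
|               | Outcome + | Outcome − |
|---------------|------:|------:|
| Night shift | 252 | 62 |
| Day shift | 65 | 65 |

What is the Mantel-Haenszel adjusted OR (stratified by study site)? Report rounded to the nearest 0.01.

OR_MH = Σ(aᵢdᵢ/nᵢ) / Σ(bᵢcᵢ/nᵢ), where nᵢ is the stratum total.
Stratum 1 (Site A): n = 660; a·d/n = 121·296/660 = 54.2667; b·c/n = 165·78/660 = 19.5000
Stratum 2 (Site B): n = 444; a·d/n = 252·65/444 = 36.8919; b·c/n = 62·65/444 = 9.0766
OR_MH = (54.2667 + 36.8919) / (19.5000 + 9.0766) = 91.1586 / 28.5766 = 3.18997

3.19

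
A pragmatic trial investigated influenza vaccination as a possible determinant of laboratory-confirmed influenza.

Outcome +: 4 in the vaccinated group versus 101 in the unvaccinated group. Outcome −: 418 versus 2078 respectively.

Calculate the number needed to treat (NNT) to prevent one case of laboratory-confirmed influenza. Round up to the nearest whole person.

28

Risk in treated group = 4/422 = 0.00948; risk in control = 101/2179 = 0.04635.
Absolute risk reduction = 0.04635 − 0.00948 = 0.03687
NNT = 1 / ARR = 1 / 0.03687 = 27.120 → round up → 28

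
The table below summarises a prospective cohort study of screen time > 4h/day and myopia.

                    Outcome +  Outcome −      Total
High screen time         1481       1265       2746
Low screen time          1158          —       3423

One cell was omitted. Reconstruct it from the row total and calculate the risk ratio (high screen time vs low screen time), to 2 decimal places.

1.59

The missing cell is in the unexposed row: 3423 − 1158 = 2265.
So a = 1481, b = 1265, c = 1158, d = 2265.
RR = [a/(a+b)] / [c/(c+d)] = (1481/2746) / (1158/3423) = 0.53933/0.33830 = 1.59424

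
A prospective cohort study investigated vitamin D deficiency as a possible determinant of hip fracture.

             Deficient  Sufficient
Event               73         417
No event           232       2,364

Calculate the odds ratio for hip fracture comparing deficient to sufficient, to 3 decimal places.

1.784

Reading the table with exposure as columns: a = 73 (Deficient, case), b = 232 (Deficient, non-case), c = 417 (Sufficient, case), d = 2364.
OR = (a·d)/(b·c) = (73 × 2364) / (232 × 417) = 172572 / 96744 = 1.78380
The odds of hip fracture are about 1.78 times as high in the deficient group.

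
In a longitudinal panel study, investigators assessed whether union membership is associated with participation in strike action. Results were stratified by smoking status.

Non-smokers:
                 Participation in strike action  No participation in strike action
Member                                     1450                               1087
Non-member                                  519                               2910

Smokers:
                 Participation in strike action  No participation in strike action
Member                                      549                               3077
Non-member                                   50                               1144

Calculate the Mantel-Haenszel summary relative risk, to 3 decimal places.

RR_MH = Σ(aᵢ·n₀ᵢ/nᵢ) / Σ(cᵢ·n₁ᵢ/nᵢ), with n₁ᵢ = aᵢ+bᵢ (exposed), n₀ᵢ = cᵢ+dᵢ (unexposed), nᵢ = n₁ᵢ+n₀ᵢ.
Stratum 1 (Non-smokers): n₁ = 2537, n₀ = 3429, n = 5966; a·n₀/n = 1450·3429/5966 = 833.3976; c·n₁/n = 519·2537/5966 = 220.7011
Stratum 2 (Smokers): n₁ = 3626, n₀ = 1194, n = 4820; a·n₀/n = 549·1194/4820 = 135.9971; c·n₁/n = 50·3626/4820 = 37.6141
RR_MH = (833.3976 + 135.9971) / (220.7011 + 37.6141) = 969.3947 / 258.3152 = 3.75276

3.753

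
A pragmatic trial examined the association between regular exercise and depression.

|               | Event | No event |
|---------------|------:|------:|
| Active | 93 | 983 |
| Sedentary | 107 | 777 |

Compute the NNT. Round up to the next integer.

29

Risk in treated group = 93/1076 = 0.08643; risk in control = 107/884 = 0.12104.
Absolute risk reduction = 0.12104 − 0.08643 = 0.03461
NNT = 1 / ARR = 1 / 0.03461 = 28.894 → round up → 29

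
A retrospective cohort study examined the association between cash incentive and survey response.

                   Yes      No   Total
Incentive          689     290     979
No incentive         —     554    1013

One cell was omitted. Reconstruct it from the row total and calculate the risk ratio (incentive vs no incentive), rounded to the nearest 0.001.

The missing cell is in the unexposed row: 1013 − 554 = 459.
So a = 689, b = 290, c = 459, d = 554.
RR = [a/(a+b)] / [c/(c+d)] = (689/979) / (459/1013) = 0.70378/0.45311 = 1.55322

1.553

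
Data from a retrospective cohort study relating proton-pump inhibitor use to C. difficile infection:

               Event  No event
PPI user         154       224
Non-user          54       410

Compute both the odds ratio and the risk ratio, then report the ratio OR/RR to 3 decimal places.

1.491

Cells: a = 154, b = 224, c = 54, d = 410.
OR = (154·410)/(224·54) = 63140/12096 = 5.21991
Risk in exposed = 154/378 = 0.40741; risk in unexposed = 54/464 = 0.11638; RR = 3.50069
OR/RR = 5.21991 / 3.50069 = 1.49111
The outcome is not rare, so the OR lies further from 1 than the RR.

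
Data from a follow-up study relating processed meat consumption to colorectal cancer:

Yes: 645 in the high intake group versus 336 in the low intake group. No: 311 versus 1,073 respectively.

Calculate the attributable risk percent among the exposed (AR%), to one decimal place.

From the description: a = 645, b = 311, c = 336, d = 1073.
Risk in exposed = 645/956 = 0.67469; risk in unexposed = 336/1409 = 0.23847.
RR = 0.67469/0.23847 = 2.82926
AR% = (RR − 1)/RR × 100 = (2.82926 − 1)/2.82926 × 100 = 64.6551%

64.7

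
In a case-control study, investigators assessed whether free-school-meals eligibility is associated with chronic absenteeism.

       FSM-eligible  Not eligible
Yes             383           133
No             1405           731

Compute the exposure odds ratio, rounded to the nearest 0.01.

1.50

Reading the table with exposure as columns: a = 383 (FSM-eligible, case), b = 1405 (FSM-eligible, non-case), c = 133 (Not eligible, case), d = 731.
OR = (a·d)/(b·c) = (383 × 731) / (1405 × 133) = 279973 / 186865 = 1.49826
The odds of chronic absenteeism are about 1.50 times as high in the fsm-eligible group.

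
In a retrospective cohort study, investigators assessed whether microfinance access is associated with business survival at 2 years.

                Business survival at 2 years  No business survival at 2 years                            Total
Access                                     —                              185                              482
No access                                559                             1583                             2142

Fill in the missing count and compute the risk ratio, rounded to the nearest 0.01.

2.36

The missing cell is in the exposed row: 482 − 185 = 297.
So a = 297, b = 185, c = 559, d = 1583.
RR = [a/(a+b)] / [c/(c+d)] = (297/482) / (559/2142) = 0.61618/0.26097 = 2.36111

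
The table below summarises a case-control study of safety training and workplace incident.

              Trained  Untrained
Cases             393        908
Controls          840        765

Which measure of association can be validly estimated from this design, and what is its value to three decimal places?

0.394

Reading the table with exposure as columns: a = 393 (Trained, case), b = 840 (Trained, non-case), c = 908 (Untrained, case), d = 765.
This is a case-control study: participants were sampled on outcome status, so risks in the source population cannot be estimated directly — relative risk is not valid here. The odds ratio is the appropriate measure.
OR = (a·d)/(b·c) = (393 × 765) / (840 × 908) = 300645 / 762720 = 0.39417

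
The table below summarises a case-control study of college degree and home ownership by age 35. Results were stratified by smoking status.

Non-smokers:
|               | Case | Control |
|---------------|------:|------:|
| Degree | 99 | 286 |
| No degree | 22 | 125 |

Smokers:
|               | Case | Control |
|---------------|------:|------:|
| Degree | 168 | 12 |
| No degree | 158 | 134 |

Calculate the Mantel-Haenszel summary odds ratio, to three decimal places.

4.478

OR_MH = Σ(aᵢdᵢ/nᵢ) / Σ(bᵢcᵢ/nᵢ), where nᵢ is the stratum total.
Stratum 1 (Non-smokers): n = 532; a·d/n = 99·125/532 = 23.2613; b·c/n = 286·22/532 = 11.8271
Stratum 2 (Smokers): n = 472; a·d/n = 168·134/472 = 47.6949; b·c/n = 12·158/472 = 4.0169
OR_MH = (23.2613 + 47.6949) / (11.8271 + 4.0169) = 70.9562 / 15.8440 = 4.47842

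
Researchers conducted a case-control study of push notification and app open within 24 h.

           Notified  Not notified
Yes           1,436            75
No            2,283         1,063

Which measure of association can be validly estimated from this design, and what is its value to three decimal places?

Reading the table with exposure as columns: a = 1436 (Notified, case), b = 2283 (Notified, non-case), c = 75 (Not notified, case), d = 1063.
This is a case-control study: participants were sampled on outcome status, so risks in the source population cannot be estimated directly — relative risk is not valid here. The odds ratio is the appropriate measure.
OR = (a·d)/(b·c) = (1436 × 1063) / (2283 × 75) = 1526468 / 171225 = 8.91498

8.915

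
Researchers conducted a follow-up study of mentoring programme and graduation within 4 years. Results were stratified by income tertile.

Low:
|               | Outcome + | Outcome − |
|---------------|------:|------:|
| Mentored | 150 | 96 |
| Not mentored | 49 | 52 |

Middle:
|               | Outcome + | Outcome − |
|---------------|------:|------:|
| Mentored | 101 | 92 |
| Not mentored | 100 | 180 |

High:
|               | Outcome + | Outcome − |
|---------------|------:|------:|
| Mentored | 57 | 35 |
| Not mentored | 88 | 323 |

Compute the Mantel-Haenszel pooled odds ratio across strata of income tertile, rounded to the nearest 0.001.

OR_MH = Σ(aᵢdᵢ/nᵢ) / Σ(bᵢcᵢ/nᵢ), where nᵢ is the stratum total.
Stratum 1 (Low): n = 347; a·d/n = 150·52/347 = 22.4784; b·c/n = 96·49/347 = 13.5562
Stratum 2 (Middle): n = 473; a·d/n = 101·180/473 = 38.4355; b·c/n = 92·100/473 = 19.4503
Stratum 3 (High): n = 503; a·d/n = 57·323/503 = 36.6024; b·c/n = 35·88/503 = 6.1233
OR_MH = (22.4784 + 38.4355 + 36.6024) / (13.5562 + 19.4503 + 6.1233) = 97.5163 / 39.1298 = 2.49213

2.492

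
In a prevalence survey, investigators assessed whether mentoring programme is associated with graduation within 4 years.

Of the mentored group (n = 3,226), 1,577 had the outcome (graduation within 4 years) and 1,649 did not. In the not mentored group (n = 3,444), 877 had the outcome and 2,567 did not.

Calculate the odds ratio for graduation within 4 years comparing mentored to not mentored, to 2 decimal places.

2.80

From the description: a = 1577, b = 1649, c = 877, d = 2567.
OR = (a·d)/(b·c) = (1577 × 2567) / (1649 × 877) = 4048159 / 1446173 = 2.79922
The odds of graduation within 4 years are about 2.80 times as high in the mentored group.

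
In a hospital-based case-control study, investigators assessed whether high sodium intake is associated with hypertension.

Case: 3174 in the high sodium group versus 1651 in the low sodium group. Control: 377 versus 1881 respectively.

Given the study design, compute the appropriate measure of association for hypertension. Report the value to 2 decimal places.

From the description: a = 3174, b = 377, c = 1651, d = 1881.
This is a hospital-based case-control study: participants were sampled on outcome status, so risks in the source population cannot be estimated directly — relative risk is not valid here. The odds ratio is the appropriate measure.
OR = (a·d)/(b·c) = (3174 × 1881) / (377 × 1651) = 5970294 / 622427 = 9.59196

9.59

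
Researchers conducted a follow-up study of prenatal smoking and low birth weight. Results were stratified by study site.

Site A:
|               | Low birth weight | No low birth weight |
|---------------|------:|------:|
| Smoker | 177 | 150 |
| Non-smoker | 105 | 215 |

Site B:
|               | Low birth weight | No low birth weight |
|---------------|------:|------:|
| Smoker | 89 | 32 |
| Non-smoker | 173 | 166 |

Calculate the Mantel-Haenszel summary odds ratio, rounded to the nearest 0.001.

OR_MH = Σ(aᵢdᵢ/nᵢ) / Σ(bᵢcᵢ/nᵢ), where nᵢ is the stratum total.
Stratum 1 (Site A): n = 647; a·d/n = 177·215/647 = 58.8176; b·c/n = 150·105/647 = 24.3431
Stratum 2 (Site B): n = 460; a·d/n = 89·166/460 = 32.1174; b·c/n = 32·173/460 = 12.0348
OR_MH = (58.8176 + 32.1174) / (24.3431 + 12.0348) = 90.9350 / 36.3779 = 2.49973

2.500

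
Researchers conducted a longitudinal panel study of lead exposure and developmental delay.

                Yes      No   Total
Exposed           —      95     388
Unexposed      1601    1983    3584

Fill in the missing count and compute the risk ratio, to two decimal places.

1.69

The missing cell is in the exposed row: 388 − 95 = 293.
So a = 293, b = 95, c = 1601, d = 1983.
RR = [a/(a+b)] / [c/(c+d)] = (293/388) / (1601/3584) = 0.75515/0.44671 = 1.69049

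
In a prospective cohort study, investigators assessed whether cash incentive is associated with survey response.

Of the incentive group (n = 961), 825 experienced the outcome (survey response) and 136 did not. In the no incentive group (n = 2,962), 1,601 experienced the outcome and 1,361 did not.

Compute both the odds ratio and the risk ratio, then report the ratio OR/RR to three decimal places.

From the description: a = 825, b = 136, c = 1601, d = 1361.
OR = (825·1361)/(136·1601) = 1122825/217736 = 5.15682
Risk in exposed = 825/961 = 0.85848; risk in unexposed = 1601/2962 = 0.54051; RR = 1.58827
OR/RR = 5.15682 / 1.58827 = 3.24682
The outcome is not rare, so the OR lies further from 1 than the RR.

3.247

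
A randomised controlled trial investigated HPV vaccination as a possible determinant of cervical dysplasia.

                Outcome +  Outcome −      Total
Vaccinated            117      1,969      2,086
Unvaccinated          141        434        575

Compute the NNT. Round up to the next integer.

6

Risk in treated group = 117/2086 = 0.05609; risk in control = 141/575 = 0.24522.
Absolute risk reduction = 0.24522 − 0.05609 = 0.18913
NNT = 1 / ARR = 1 / 0.18913 = 5.287 → round up → 6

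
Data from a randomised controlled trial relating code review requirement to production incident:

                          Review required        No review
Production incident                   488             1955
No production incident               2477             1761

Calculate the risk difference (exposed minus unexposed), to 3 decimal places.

-0.362

Reading the table with exposure as columns: a = 488 (Review required, case), b = 2477 (Review required, non-case), c = 1955 (No review, case), d = 1761.
Risk in exposed = 488/2965 = 0.164587; risk in unexposed = 1955/3716 = 0.526103.
Risk difference = 0.164587 − 0.526103 = -0.361516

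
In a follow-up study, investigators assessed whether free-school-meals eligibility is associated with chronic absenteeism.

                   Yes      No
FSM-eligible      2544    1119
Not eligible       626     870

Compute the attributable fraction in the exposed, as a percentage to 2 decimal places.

Cells: a = 2544, b = 1119, c = 626, d = 870.
Risk in exposed = 2544/3663 = 0.69451; risk in unexposed = 626/1496 = 0.41845.
RR = 0.69451/0.41845 = 1.65973
AR% = (RR − 1)/RR × 100 = (1.65973 − 1)/1.65973 × 100 = 39.7492%

39.75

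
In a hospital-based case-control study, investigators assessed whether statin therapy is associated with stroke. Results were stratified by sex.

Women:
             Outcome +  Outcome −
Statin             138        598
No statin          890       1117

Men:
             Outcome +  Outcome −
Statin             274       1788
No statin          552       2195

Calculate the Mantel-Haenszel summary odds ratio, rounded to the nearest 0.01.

0.45

OR_MH = Σ(aᵢdᵢ/nᵢ) / Σ(bᵢcᵢ/nᵢ), where nᵢ is the stratum total.
Stratum 1 (Women): n = 2743; a·d/n = 138·1117/2743 = 56.1961; b·c/n = 598·890/2743 = 194.0284
Stratum 2 (Men): n = 4809; a·d/n = 274·2195/4809 = 125.0634; b·c/n = 1788·552/4809 = 205.2352
OR_MH = (56.1961 + 125.0634) / (194.0284 + 205.2352) = 181.2596 / 399.2636 = 0.45398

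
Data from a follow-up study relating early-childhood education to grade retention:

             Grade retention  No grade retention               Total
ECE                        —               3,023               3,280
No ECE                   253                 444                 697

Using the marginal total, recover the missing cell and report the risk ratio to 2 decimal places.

0.22

The missing cell is in the exposed row: 3280 − 3023 = 257.
So a = 257, b = 3023, c = 253, d = 444.
RR = [a/(a+b)] / [c/(c+d)] = (257/3280) / (253/697) = 0.07835/0.36298 = 0.21586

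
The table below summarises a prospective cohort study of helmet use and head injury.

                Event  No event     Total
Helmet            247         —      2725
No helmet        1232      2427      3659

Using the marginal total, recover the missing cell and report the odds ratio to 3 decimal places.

0.196

The missing cell is in the exposed row: 2725 − 247 = 2478.
So a = 247, b = 2478, c = 1232, d = 2427.
OR = (a·d)/(b·c) = (247 × 2427) / (2478 × 1232) = 599469 / 3052896 = 0.19636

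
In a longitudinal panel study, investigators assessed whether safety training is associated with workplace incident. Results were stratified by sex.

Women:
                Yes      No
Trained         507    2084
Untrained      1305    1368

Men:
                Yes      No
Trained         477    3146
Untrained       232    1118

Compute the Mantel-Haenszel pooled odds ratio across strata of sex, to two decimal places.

0.36

OR_MH = Σ(aᵢdᵢ/nᵢ) / Σ(bᵢcᵢ/nᵢ), where nᵢ is the stratum total.
Stratum 1 (Women): n = 5264; a·d/n = 507·1368/5264 = 131.7584; b·c/n = 2084·1305/5264 = 516.6451
Stratum 2 (Men): n = 4973; a·d/n = 477·1118/4973 = 107.2363; b·c/n = 3146·232/4973 = 146.7669
OR_MH = (131.7584 + 107.2363) / (516.6451 + 146.7669) = 238.9946 / 663.4121 = 0.36025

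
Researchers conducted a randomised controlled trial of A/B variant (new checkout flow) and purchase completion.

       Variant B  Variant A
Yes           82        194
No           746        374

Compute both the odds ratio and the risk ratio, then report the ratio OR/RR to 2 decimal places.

0.73

Reading the table with exposure as columns: a = 82 (Variant B, case), b = 746 (Variant B, non-case), c = 194 (Variant A, case), d = 374.
OR = (82·374)/(746·194) = 30668/144724 = 0.21191
Risk in exposed = 82/828 = 0.09903; risk in unexposed = 194/568 = 0.34155; RR = 0.28995
OR/RR = 0.21191 / 0.28995 = 0.73083
The outcome is not rare, so the OR lies further from 1 than the RR.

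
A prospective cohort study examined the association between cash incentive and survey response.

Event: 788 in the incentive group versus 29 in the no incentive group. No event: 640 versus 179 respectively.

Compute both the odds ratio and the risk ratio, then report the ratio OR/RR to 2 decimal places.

1.92

From the description: a = 788, b = 640, c = 29, d = 179.
OR = (788·179)/(640·29) = 141052/18560 = 7.59978
Risk in exposed = 788/1428 = 0.55182; risk in unexposed = 29/208 = 0.13942; RR = 3.95789
OR/RR = 7.59978 / 3.95789 = 1.92016
The outcome is not rare, so the OR lies further from 1 than the RR.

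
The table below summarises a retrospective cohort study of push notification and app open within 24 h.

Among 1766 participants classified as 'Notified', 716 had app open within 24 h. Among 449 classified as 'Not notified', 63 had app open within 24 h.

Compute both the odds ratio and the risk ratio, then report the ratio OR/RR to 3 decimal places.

1.446

From the description: a = 716, b = 1050, c = 63, d = 386.
OR = (716·386)/(1050·63) = 276376/66150 = 4.17802
Risk in exposed = 716/1766 = 0.40544; risk in unexposed = 63/449 = 0.14031; RR = 2.88954
OR/RR = 4.17802 / 2.88954 = 1.44591
The outcome is not rare, so the OR lies further from 1 than the RR.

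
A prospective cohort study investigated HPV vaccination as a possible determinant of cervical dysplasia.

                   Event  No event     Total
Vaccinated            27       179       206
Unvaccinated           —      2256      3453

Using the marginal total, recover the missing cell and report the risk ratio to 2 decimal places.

0.38

The missing cell is in the unexposed row: 3453 − 2256 = 1197.
So a = 27, b = 179, c = 1197, d = 2256.
RR = [a/(a+b)] / [c/(c+d)] = (27/206) / (1197/3453) = 0.13107/0.34666 = 0.37809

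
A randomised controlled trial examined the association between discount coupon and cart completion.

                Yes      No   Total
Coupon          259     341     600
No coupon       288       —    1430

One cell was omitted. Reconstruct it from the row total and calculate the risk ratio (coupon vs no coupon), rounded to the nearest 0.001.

The missing cell is in the unexposed row: 1430 − 288 = 1142.
So a = 259, b = 341, c = 288, d = 1142.
RR = [a/(a+b)] / [c/(c+d)] = (259/600) / (288/1430) = 0.43167/0.20140 = 2.14334

2.143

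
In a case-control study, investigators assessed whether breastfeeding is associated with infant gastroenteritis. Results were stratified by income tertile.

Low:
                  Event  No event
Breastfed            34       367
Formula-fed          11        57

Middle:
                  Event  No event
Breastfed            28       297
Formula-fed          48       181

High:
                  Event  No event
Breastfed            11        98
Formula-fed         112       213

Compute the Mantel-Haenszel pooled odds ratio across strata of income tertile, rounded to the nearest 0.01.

OR_MH = Σ(aᵢdᵢ/nᵢ) / Σ(bᵢcᵢ/nᵢ), where nᵢ is the stratum total.
Stratum 1 (Low): n = 469; a·d/n = 34·57/469 = 4.1322; b·c/n = 367·11/469 = 8.6077
Stratum 2 (Middle): n = 554; a·d/n = 28·181/554 = 9.1480; b·c/n = 297·48/554 = 25.7329
Stratum 3 (High): n = 434; a·d/n = 11·213/434 = 5.3986; b·c/n = 98·112/434 = 25.2903
OR_MH = (4.1322 + 9.1480 + 5.3986) / (8.6077 + 25.7329 + 25.2903) = 18.6788 / 59.6309 = 0.31324

0.31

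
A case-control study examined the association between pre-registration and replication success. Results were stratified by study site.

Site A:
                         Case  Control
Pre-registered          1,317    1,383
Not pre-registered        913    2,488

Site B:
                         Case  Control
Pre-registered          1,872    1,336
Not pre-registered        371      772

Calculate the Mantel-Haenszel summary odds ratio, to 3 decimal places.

OR_MH = Σ(aᵢdᵢ/nᵢ) / Σ(bᵢcᵢ/nᵢ), where nᵢ is the stratum total.
Stratum 1 (Site A): n = 6101; a·d/n = 1317·2488/6101 = 537.0752; b·c/n = 1383·913/6101 = 206.9626
Stratum 2 (Site B): n = 4351; a·d/n = 1872·772/4351 = 332.1499; b·c/n = 1336·371/4351 = 113.9177
OR_MH = (537.0752 + 332.1499) / (206.9626 + 113.9177) = 869.2251 / 320.8803 = 2.70888

2.709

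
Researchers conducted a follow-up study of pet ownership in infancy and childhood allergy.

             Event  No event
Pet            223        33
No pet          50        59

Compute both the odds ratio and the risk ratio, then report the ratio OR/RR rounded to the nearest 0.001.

Cells: a = 223, b = 33, c = 50, d = 59.
OR = (223·59)/(33·50) = 13157/1650 = 7.97394
Risk in exposed = 223/256 = 0.87109; risk in unexposed = 50/109 = 0.45872; RR = 1.89898
OR/RR = 7.97394 / 1.89898 = 4.19905
The outcome is not rare, so the OR lies further from 1 than the RR.

4.199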